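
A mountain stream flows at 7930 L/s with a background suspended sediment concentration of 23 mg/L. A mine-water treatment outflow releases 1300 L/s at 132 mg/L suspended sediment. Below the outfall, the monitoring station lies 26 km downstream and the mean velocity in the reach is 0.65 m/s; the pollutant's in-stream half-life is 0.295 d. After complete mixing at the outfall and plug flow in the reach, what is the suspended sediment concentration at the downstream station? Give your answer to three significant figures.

12.9 mg/L

Flow-weighted average: C = (7930·23.00 + 1300·132.0) / 9230 = 354000/9230 = 38.35 mg/L.
Travel time t = 26·1000 / 0.65 = 40000 s = 11.11 h.
Half-life 0.295 d → k = ln 2 / 0.295 = 2.350 d⁻¹.
First-order decay: C = 38.35·exp(−k·t) = 38.35·0.3370 = 12.92 mg/L.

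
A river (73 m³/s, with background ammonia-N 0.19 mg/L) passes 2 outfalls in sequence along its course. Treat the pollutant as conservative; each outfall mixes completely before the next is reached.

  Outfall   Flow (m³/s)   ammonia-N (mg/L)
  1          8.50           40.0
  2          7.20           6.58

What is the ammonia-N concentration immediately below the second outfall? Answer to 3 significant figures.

Below outfall 1: Q → 81.50 m³/s, C = (73.00·0.1900 + 8.500·40.00)/81.50 = 4.342 mg/L.
Below outfall 2: Q → 88.70 m³/s, C = (81.50·4.342 + 7.200·6.580)/88.70 = 4.524 mg/L.

4.52 mg/L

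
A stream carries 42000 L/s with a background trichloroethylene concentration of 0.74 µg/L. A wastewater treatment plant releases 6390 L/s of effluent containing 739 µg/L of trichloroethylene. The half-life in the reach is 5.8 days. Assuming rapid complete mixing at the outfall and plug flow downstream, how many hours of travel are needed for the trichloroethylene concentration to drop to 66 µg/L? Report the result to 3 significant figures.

79.9 h

Mass balance: C = (42000·0.7400 + 6390·739.0) / 48390 = 4753000/48390 = 98.23 µg/L.
Half-life 5.8 d → k = ln 2 / 5.8 = 0.1195 d⁻¹.
98.23·exp(−k·t) = 66 → t = ln(98.23/66)/k = 287500 s = 79.86 h.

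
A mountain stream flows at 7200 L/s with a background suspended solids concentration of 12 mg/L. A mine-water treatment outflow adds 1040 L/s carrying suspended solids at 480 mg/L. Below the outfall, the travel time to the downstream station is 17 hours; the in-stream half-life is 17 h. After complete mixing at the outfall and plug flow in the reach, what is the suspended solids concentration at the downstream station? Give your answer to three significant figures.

Conservation of mass: C = (7200·12.00 + 1040·480.0) / 8240 = 585600/8240 = 71.07 mg/L.
Half-life 17 h → k = ln 2 / 17 = 0.04077 h⁻¹ = 0.9786 d⁻¹.
Decay over the reach: 71.07·exp(−kt) = 71.07·0.5000 = 35.53 mg/L.

35.5 mg/L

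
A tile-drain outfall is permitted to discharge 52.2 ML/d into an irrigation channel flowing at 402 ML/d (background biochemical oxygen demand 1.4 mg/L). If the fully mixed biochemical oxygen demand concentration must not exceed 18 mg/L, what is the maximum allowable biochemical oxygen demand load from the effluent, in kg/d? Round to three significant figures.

7610 kg/d

Mass balance at the limit: 402.0·1.400 + 52.20·Cₑ = 454.2·18 → Cₑ = 145.8 mg/L.
52.20 ML/d = 0.6042 m³/s. Load = 0.6042 m³/s × 145.8 g/m³ × 86 400 s/d = 7613 kg/d.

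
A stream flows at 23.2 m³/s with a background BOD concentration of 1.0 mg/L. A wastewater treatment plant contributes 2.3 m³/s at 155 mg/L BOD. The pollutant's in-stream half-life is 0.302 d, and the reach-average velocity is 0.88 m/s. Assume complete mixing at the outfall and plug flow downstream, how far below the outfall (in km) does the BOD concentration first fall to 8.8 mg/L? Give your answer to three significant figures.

Conservation of mass: C = (23.20·1.000 + 2.300·155.0) / 25.50 = 379.7/25.50 = 14.89 mg/L.
Half-life 0.302 d → k = ln 2 / 0.302 = 2.295 d⁻¹.
Set 14.89·exp(−k·t) = 8.8 → t = ln(14.89/8.8)/k = 19800 s = 5.500 h.
Distance = v·t = 0.88·19800 = 17420 m = 17.42 km.

17.4 km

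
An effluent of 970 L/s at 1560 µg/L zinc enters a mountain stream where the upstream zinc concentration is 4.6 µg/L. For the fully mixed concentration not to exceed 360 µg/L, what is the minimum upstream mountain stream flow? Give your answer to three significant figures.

Set C_mix = 360: (Q·4.600 + 970.0·1560) / (Q + 970.0) = 360
→ Q = 970.0·(1560 − 360)/(360 − 4.600) = 3275 L/s.

3280 L/s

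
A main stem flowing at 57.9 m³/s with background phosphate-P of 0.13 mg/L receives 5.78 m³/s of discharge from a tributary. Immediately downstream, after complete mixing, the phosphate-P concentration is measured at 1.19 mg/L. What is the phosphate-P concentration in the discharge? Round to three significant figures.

11.8 mg/L

Mass balance: 57.90·0.1300 + 5.780·Cₑ = 63.68·1.190
→ Cₑ = (63.68·1.190 − 57.90·0.1300) / 5.780 = 11.81 mg/L.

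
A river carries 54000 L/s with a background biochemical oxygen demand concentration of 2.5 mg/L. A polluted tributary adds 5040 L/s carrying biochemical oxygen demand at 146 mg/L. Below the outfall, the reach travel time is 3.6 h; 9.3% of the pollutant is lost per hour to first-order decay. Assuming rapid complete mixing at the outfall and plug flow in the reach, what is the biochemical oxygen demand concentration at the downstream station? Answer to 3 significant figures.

10.4 mg/L

Mixed concentration C = ΣQC/ΣQ = (54000·2.500 + 5040·146.0) / 59040 = 870800/59040 = 14.75 mg/L.
9.3%/h lost → k = −ln(1 − 0.093) = 0.09761 h⁻¹.
After decay, C = 14.75 × e^(−kt) = 14.75 × 0.7037 = 10.38 mg/L.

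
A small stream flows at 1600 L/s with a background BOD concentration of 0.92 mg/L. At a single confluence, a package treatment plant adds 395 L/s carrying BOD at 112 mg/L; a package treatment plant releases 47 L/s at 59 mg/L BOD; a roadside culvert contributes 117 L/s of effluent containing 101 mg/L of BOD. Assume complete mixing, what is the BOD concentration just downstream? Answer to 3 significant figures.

Flow-weighted average: C = (1600·0.9200 + 395.0·112.0 + 47.00·59.00 + 117.0·101.0) / 2159 = 60300/2159 = 27.93 mg/L.

27.9 mg/L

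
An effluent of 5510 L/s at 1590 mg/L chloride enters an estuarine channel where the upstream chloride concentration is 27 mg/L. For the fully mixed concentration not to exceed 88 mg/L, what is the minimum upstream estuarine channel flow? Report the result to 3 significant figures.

Set C_mix = 88: (Q·27.00 + 5510·1590) / (Q + 5510) = 88
→ Q = 5510·(1590 − 88)/(88 − 27.00) = 135700 L/s.

136000 L/s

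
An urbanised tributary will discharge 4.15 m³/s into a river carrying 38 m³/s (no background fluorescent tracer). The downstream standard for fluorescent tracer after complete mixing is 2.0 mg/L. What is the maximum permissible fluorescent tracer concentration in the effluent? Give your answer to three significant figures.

20.3 mg/L

At the limit, (Qr·Cr + Qe·Cₑ)/(Qr + Qe) = 2.0:
Cₑ = (42.15·2.0 − 38.00·0) / 4.150 = 20.31 mg/L.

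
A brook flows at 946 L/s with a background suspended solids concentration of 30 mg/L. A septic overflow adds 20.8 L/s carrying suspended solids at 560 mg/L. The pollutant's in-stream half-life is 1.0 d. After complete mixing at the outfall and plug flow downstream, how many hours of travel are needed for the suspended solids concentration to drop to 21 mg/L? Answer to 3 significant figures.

23.5 h

Conservation of mass: C = (946.0·30.00 + 20.80·560.0) / 966.8 = 40030/966.8 = 41.40 mg/L.
Half-life 1.0 d → k = ln 2 / 1.0 = 0.6931 d⁻¹.
41.40·exp(−k·t) = 21 → t = ln(41.40/21)/k = 84610 s = 23.50 h.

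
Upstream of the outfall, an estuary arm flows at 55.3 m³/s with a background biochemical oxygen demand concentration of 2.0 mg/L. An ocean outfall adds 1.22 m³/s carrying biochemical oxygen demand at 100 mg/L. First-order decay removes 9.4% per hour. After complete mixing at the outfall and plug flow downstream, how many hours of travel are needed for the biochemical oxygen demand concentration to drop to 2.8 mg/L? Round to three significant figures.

Conservation of mass: C = (55.30·2.000 + 1.220·100.0) / 56.52 = 232.6/56.52 = 4.115 mg/L.
9.4%/h lost → k = −ln(1 − 0.094) = 0.09872 h⁻¹.
4.115·exp(−k·t) = 2.8 → t = ln(4.115/2.8)/k = 14040 s = 3.901 h.

3.90 h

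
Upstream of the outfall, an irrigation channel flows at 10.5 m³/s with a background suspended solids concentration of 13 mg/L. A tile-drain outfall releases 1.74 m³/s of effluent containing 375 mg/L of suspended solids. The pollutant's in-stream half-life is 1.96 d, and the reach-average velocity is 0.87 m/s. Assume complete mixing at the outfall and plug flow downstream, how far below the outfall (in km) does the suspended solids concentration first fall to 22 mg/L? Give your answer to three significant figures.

228 km

Mass balance: C = (10.50·13.00 + 1.740·375.0) / 12.24 = 789.0/12.24 = 64.46 mg/L.
Half-life 1.96 d → k = ln 2 / 1.96 = 0.3536 d⁻¹.
Set 64.46·exp(−k·t) = 22 → t = ln(64.46/22)/k = 262600 s = 72.96 h.
Distance = v·t = 0.87·262600 = 228500 m = 228.5 km.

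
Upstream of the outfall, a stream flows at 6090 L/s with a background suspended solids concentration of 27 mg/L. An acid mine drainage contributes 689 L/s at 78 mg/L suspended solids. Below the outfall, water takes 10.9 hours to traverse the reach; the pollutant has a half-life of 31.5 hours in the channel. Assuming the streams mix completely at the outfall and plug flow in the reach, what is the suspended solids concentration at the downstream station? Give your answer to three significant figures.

Mixed concentration C = ΣQC/ΣQ = (6090·27.00 + 689.0·78.00) / 6779 = 218200/6779 = 32.18 mg/L.
Half-life 31.5 h → k = ln 2 / 31.5 = 0.02200 h⁻¹ = 0.5281 d⁻¹.
After decay, C = 32.18 × e^(−kt) = 32.18 × 0.7867 = 25.32 mg/L.

25.3 mg/L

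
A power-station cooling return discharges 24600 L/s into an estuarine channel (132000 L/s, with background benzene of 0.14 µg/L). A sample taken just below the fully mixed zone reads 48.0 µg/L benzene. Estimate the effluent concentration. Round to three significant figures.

Mass balance: 132000·0.1400 + 24600·Cₑ = 156600·48.00
→ Cₑ = (156600·48.00 − 132000·0.1400) / 24600 = 304.8 µg/L.

305 µg/L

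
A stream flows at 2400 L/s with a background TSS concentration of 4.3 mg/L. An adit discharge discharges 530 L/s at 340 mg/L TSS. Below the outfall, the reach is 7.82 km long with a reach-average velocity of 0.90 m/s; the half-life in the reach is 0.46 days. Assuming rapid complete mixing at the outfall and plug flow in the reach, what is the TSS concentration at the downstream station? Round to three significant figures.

Mass balance: C = (2400·4.300 + 530.0·340.0) / 2930 = 190500/2930 = 65.02 mg/L.
Travel time t = 7.82·1000 / 0.90 = 8689 s = 2.414 h.
Half-life 0.46 d → k = ln 2 / 0.46 = 1.507 d⁻¹.
After decay, C = 65.02 × e^(−kt) = 65.02 × 0.8594 = 55.88 mg/L.

55.9 mg/L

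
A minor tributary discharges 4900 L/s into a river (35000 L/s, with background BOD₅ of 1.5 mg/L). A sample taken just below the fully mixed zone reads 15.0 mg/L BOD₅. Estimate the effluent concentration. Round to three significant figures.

Mass balance: 35000·1.500 + 4900·Cₑ = 39900·15.00
→ Cₑ = (39900·15.00 − 35000·1.500) / 4900 = 111.4 mg/L.

111 mg/L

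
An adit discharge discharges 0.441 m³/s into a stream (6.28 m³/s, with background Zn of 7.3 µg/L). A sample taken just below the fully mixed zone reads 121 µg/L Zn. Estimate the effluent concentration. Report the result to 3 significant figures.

1740 µg/L

Mass balance: 6.280·7.300 + 0.4410·Cₑ = 6.721·121.0
→ Cₑ = (6.721·121.0 − 6.280·7.300) / 0.4410 = 1740 µg/L.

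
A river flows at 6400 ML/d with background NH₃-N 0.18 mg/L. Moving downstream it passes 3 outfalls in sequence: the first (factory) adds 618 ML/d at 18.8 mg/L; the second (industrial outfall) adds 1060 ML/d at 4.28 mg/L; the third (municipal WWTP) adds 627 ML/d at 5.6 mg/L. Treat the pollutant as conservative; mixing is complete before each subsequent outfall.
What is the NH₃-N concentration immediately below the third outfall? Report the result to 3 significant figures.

After outfall 1: Q = 6400 + 618.0 = 7018 ML/d; C = (6400·0.1800 + 618.0·18.80)/7018 = 1.820 mg/L.
After outfall 2: Q = 7018 + 1060 = 8078 ML/d; C = (7018·1.820 + 1060·4.280)/8078 = 2.143 mg/L.
After outfall 3: Q = 8078 + 627.0 = 8705 ML/d; C = (8078·2.143 + 627.0·5.600)/8705 = 2.392 mg/L.

2.39 mg/L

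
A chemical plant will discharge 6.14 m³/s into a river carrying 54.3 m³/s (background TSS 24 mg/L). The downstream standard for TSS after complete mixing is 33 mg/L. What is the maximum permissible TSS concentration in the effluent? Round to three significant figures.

113 mg/L

At the limit, (Qr·Cr + Qe·Cₑ)/(Qr + Qe) = 33:
Cₑ = (60.44·33 − 54.30·24.00) / 6.140 = 112.6 mg/L.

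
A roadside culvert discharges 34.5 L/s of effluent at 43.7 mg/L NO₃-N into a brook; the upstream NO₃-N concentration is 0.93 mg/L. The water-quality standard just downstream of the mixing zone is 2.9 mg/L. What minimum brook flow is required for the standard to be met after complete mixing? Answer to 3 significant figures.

Set C_mix = 2.9: (Q·0.9300 + 34.50·43.70) / (Q + 34.50) = 2.9
→ Q = 34.50·(43.70 − 2.9)/(2.9 − 0.9300) = 714.5 L/s.

715 L/s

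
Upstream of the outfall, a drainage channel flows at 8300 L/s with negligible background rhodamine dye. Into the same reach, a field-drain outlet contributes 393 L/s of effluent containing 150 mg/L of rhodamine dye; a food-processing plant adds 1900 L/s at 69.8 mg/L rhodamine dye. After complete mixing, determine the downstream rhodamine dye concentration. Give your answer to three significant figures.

18.1 mg/L

Conservation of mass: C = (8300·0 + 393.0·150.0 + 1900·69.80) / 10590 = 191600/10590 = 18.08 mg/L.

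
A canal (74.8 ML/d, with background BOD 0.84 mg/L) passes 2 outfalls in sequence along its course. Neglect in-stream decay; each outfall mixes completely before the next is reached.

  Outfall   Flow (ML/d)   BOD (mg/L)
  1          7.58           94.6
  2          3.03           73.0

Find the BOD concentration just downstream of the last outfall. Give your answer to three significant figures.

Outfall 1: combined Q = 82.38 ML/d; C = (74.80·0.8400 + 7.580·94.60)/82.38 = 9.467 mg/L.
Outfall 2: combined Q = 85.41 ML/d; C = (82.38·9.467 + 3.030·73.00)/85.41 = 11.72 mg/L.

11.7 mg/L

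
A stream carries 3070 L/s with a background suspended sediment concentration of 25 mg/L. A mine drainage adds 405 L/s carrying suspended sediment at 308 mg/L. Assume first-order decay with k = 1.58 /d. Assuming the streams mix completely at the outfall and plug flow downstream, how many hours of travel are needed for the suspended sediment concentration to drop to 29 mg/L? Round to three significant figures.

10.5 h

Mass balance: C = (3070·25.00 + 405.0·308.0) / 3475 = 201500/3475 = 57.98 mg/L.
57.98·exp(−k·t) = 29 → t = ln(57.98/29)/k = 37890 s = 10.52 h.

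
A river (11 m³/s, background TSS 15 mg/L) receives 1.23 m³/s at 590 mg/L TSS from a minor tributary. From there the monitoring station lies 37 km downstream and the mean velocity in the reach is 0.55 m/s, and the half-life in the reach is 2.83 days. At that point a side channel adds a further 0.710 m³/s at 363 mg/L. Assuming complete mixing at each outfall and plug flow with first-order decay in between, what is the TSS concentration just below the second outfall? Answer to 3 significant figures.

Mixed concentration C = ΣQC/ΣQ = (11.00·15.00 + 1.230·590.0) / 12.23 = 890.7/12.23 = 72.83 mg/L; combined flow 12.23 m³/s.
Travel time t = 37·1000 / 0.55 = 67270 s = 18.69 h.
Half-life 2.83 d → k = ln 2 / 2.83 = 0.2449 d⁻¹.
First-order decay: C = 72.83·exp(−k·t) = 72.83·0.8264 = 60.18 mg/L.
Second outfall: C = (12.23·60.18 + 0.7100·363.0)/12.94 = 76.80 mg/L.

76.8 mg/L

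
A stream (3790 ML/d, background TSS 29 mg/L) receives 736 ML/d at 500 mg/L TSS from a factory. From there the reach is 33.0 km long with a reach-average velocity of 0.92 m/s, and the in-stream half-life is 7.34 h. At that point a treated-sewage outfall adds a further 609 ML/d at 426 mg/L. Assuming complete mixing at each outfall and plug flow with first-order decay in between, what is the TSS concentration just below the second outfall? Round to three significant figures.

Mixed concentration C = ΣQC/ΣQ = (3790·29.00 + 736.0·500.0) / 4526 = 477900/4526 = 105.6 mg/L; combined flow 4526 ML/d.
Travel time t = 33.0·1000 / 0.92 = 35870 s = 9.964 h.
Half-life 7.34 h → k = ln 2 / 7.34 = 0.09443 h⁻¹ = 2.266 d⁻¹.
Decay over the reach: 105.6·exp(−kt) = 105.6·0.3903 = 41.21 mg/L.
Second outfall: C = (4526·41.21 + 609.0·426.0)/5135 = 86.84 mg/L.

86.8 mg/L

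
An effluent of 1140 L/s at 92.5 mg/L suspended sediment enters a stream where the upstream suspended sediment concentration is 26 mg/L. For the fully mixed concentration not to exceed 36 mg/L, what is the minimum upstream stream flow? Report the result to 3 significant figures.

6440 L/s

Set C_mix = 36: (Q·26.00 + 1140·92.50) / (Q + 1140) = 36
→ Q = 1140·(92.50 − 36)/(36 − 26.00) = 6441 L/s.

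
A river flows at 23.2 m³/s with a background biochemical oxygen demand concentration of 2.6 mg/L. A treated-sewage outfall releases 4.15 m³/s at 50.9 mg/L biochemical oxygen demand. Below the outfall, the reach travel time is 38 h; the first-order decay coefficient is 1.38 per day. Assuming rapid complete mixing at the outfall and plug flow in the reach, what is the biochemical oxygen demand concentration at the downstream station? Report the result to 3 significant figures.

1.12 mg/L

Mixed concentration C = ΣQC/ΣQ = (23.20·2.600 + 4.150·50.90) / 27.35 = 271.6/27.35 = 9.929 mg/L.
After decay, C = 9.929 × e^(−kt) = 9.929 × 0.1125 = 1.117 mg/L.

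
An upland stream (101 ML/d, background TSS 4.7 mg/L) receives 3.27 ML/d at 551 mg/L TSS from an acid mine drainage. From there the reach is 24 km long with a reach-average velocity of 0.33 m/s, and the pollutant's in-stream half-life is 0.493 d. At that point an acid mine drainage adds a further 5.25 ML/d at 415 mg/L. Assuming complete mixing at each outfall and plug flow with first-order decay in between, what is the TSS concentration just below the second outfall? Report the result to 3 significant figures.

After mixing, C = (101.0·4.700 + 3.270·551.0) / 104.3 = 2276/104.3 = 21.83 mg/L; combined flow 104.3 ML/d.
Travel time t = 24·1000 / 0.33 = 72730 s = 20.20 h.
Half-life 0.493 d → k = ln 2 / 0.493 = 1.406 d⁻¹.
Decay over the reach: 21.83·exp(−kt) = 21.83·0.3062 = 6.685 mg/L.
Second outfall: C = (104.3·6.685 + 5.250·415.0)/109.5 = 26.26 mg/L.

26.3 mg/L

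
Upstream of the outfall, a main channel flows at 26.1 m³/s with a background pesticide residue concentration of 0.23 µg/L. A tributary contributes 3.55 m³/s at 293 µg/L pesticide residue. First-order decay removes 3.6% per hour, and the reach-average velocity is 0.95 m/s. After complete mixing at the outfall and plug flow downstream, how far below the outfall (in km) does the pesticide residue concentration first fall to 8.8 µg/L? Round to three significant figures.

Mass balance: C = (26.10·0.2300 + 3.550·293.0) / 29.65 = 1046/29.65 = 35.28 µg/L.
3.6%/h lost → k = −ln(1 − 0.036) = 0.03666 h⁻¹.
Set 35.28·exp(−k·t) = 8.8 → t = ln(35.28/8.8)/k = 136400 s = 37.88 h.
Distance = v·t = 0.95·136400 = 129500 m = 129.5 km.

130 km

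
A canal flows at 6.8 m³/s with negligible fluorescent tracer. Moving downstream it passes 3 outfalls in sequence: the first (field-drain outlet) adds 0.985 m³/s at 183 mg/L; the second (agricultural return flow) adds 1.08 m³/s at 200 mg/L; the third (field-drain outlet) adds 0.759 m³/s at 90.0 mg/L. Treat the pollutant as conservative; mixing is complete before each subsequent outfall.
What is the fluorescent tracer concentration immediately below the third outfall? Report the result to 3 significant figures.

48.3 mg/L

After outfall 1: Q = 6.800 + 0.9850 = 7.785 m³/s; C = (6.800·0 + 0.9850·183.0)/7.785 = 23.15 mg/L.
After outfall 2: Q = 7.785 + 1.080 = 8.865 m³/s; C = (7.785·23.15 + 1.080·200.0)/8.865 = 44.70 mg/L.
After outfall 3: Q = 8.865 + 0.7590 = 9.624 m³/s; C = (8.865·44.70 + 0.7590·90.00)/9.624 = 48.27 mg/L.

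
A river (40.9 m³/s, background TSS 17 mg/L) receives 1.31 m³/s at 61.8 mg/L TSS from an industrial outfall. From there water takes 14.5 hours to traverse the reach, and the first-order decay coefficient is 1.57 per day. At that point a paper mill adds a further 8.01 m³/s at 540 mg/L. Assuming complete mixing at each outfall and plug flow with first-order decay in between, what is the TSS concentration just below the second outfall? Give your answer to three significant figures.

Mass balance: C = (40.90·17.00 + 1.310·61.80) / 42.21 = 776.3/42.21 = 18.39 mg/L; combined flow 42.21 m³/s.
Applying C = C₀e^(−kt): 18.39 × 0.3873 = 7.123 mg/L.
Second outfall: C = (42.21·7.123 + 8.010·540.0)/50.22 = 92.12 mg/L.

92.1 mg/L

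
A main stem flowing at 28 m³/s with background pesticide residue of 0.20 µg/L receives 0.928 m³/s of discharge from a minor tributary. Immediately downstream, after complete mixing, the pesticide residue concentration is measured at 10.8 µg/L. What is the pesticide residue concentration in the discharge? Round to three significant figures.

331 µg/L

Mass balance: 28.00·0.2000 + 0.9280·Cₑ = 28.93·10.80
→ Cₑ = (28.93·10.80 − 28.00·0.2000) / 0.9280 = 330.6 µg/L.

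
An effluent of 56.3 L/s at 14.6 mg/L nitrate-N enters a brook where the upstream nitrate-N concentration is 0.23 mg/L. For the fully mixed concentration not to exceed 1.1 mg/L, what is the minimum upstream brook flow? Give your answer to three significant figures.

Set C_mix = 1.1: (Q·0.2300 + 56.30·14.60) / (Q + 56.30) = 1.1
→ Q = 56.30·(14.60 − 1.1)/(1.1 − 0.2300) = 873.6 L/s.

874 L/s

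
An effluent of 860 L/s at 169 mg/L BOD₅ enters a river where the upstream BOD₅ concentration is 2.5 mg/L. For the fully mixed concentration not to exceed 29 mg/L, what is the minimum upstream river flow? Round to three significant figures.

Set C_mix = 29: (Q·2.500 + 860.0·169.0) / (Q + 860.0) = 29
→ Q = 860.0·(169.0 − 29)/(29 − 2.500) = 4543 L/s.

4540 L/s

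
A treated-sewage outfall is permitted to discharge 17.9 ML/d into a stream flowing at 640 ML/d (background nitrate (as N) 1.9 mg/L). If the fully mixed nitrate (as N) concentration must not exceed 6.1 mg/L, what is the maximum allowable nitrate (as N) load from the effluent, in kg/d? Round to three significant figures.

2800 kg/d

Mass balance at the limit: 640.0·1.900 + 17.90·Cₑ = 657.9·6.1 → Cₑ = 156.3 mg/L.
17.90 ML/d = 0.2072 m³/s. Load = 0.2072 m³/s × 156.3 g/m³ × 86 400 s/d = 2797 kg/d.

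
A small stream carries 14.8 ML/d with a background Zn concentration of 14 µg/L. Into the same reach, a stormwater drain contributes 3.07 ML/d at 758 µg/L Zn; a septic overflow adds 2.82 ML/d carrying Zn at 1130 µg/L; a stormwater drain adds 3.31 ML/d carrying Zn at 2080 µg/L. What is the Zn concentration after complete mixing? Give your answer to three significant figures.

525 µg/L

Mixed concentration C = ΣQC/ΣQ = (14.80·14.00 + 3.070·758.0 + 2.820·1130 + 3.310·2080) / 24.00 = 12610/24.00 = 525.2 µg/L.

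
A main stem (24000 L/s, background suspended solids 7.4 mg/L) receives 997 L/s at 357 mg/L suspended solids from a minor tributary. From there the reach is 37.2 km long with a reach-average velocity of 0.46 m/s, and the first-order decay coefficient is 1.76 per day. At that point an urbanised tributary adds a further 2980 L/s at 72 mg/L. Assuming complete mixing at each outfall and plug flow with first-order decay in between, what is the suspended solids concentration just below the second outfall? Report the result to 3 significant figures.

11.3 mg/L

Conservation of mass: C = (24000·7.400 + 997.0·357.0) / 25000 = 533500/25000 = 21.34 mg/L; combined flow 25000 L/s.
Travel time t = 37.2·1000 / 0.46 = 80870 s = 22.46 h.
Decay over the reach: 21.34·exp(−kt) = 21.34·0.1926 = 4.110 mg/L.
Second outfall: C = (25000·4.110 + 2980·72.00)/27980 = 11.34 mg/L.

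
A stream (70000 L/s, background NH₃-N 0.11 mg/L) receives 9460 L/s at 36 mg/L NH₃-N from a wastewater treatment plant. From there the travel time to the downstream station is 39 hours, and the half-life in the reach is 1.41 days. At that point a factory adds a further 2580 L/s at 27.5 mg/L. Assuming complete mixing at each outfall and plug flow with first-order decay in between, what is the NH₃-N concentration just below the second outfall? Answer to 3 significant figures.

After mixing, C = (70000·0.1100 + 9460·36.00) / 79460 = 348300/79460 = 4.383 mg/L; combined flow 79460 L/s.
Half-life 1.41 d → k = ln 2 / 1.41 = 0.4916 d⁻¹.
First-order decay: C = 4.383·exp(−k·t) = 4.383·0.4499 = 1.972 mg/L.
At the second outfall, C = (79460·1.972 + 2580·27.50) / (79460 + 2580) = 2.774 mg/L.

2.77 mg/L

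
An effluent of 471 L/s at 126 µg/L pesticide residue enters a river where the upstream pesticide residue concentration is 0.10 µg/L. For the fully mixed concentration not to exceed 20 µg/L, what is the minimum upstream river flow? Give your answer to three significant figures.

2510 L/s

Set C_mix = 20: (Q·0.1000 + 471.0·126.0) / (Q + 471.0) = 20
→ Q = 471.0·(126.0 − 20)/(20 − 0.1000) = 2509 L/s.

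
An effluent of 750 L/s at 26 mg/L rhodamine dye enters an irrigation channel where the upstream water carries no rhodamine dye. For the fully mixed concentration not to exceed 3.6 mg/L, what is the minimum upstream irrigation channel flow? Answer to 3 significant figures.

4670 L/s

Set C_mix = 3.6: (Q·0 + 750.0·26.00) / (Q + 750.0) = 3.6
→ Q = 750.0·(26.00 − 3.6)/(3.6 − 0) = 4667 L/s.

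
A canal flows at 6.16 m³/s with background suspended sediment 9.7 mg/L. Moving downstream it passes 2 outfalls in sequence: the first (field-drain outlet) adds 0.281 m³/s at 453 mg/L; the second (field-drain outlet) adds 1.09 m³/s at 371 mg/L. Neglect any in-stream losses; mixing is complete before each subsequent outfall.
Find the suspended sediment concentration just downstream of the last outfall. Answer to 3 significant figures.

After outfall 1: Q = 6.160 + 0.2810 = 6.441 m³/s; C = (6.160·9.700 + 0.2810·453.0)/6.441 = 29.04 mg/L.
After outfall 2: Q = 6.441 + 1.090 = 7.531 m³/s; C = (6.441·29.04 + 1.090·371.0)/7.531 = 78.53 mg/L.

78.5 mg/L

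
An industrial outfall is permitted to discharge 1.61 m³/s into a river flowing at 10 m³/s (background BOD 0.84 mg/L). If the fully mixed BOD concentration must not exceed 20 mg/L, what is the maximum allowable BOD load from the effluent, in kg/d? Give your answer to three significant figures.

19300 kg/d

Mass balance at the limit: 10.00·0.8400 + 1.610·Cₑ = 11.61·20 → Cₑ = 139.0 mg/L.
Load = 1.610 m³/s × 139.0 g/m³ × 86 400 s/d = 19340 kg/d.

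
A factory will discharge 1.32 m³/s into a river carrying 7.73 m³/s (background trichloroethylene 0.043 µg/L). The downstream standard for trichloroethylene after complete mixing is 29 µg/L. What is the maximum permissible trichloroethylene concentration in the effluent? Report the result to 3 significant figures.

At the limit, (Qr·Cr + Qe·Cₑ)/(Qr + Qe) = 29:
Cₑ = (9.050·29 − 7.730·0.04300) / 1.320 = 198.6 µg/L.

199 µg/L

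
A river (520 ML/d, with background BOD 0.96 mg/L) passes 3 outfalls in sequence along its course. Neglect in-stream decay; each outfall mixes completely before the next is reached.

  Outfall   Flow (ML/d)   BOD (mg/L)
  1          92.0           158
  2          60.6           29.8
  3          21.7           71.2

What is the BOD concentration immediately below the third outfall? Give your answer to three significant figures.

After outfall 1: Q = 520.0 + 92.00 = 612.0 ML/d; C = (520.0·0.9600 + 92.00·158.0)/612.0 = 24.57 mg/L.
After outfall 2: Q = 612.0 + 60.60 = 672.6 ML/d; C = (612.0·24.57 + 60.60·29.80)/672.6 = 25.04 mg/L.
After outfall 3: Q = 672.6 + 21.70 = 694.3 ML/d; C = (672.6·25.04 + 21.70·71.20)/694.3 = 26.48 mg/L.

26.5 mg/L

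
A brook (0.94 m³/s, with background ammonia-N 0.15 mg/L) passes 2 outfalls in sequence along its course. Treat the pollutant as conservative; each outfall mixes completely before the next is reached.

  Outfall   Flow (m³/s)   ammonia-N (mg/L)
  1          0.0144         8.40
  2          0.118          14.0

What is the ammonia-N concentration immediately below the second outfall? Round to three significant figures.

1.78 mg/L

Outfall 1: combined Q = 0.9544 m³/s; C = (0.9400·0.1500 + 0.01440·8.400)/0.9544 = 0.2745 mg/L.
Outfall 2: combined Q = 1.072 m³/s; C = (0.9544·0.2745 + 0.1180·14.00)/1.072 = 1.785 mg/L.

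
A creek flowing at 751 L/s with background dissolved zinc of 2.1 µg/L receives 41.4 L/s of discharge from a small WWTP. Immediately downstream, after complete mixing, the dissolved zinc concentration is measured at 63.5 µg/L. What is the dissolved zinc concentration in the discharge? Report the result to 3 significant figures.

Mass balance: 751.0·2.100 + 41.40·Cₑ = 792.4·63.50
→ Cₑ = (792.4·63.50 − 751.0·2.100) / 41.40 = 1177 µg/L.

1180 µg/L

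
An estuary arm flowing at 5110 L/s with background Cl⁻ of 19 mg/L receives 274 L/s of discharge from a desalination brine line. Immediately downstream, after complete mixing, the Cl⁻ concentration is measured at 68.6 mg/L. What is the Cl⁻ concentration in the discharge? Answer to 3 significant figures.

Mass balance: 5110·19.00 + 274.0·Cₑ = 5384·68.60
→ Cₑ = (5384·68.60 − 5110·19.00) / 274.0 = 993.6 mg/L.

994 mg/L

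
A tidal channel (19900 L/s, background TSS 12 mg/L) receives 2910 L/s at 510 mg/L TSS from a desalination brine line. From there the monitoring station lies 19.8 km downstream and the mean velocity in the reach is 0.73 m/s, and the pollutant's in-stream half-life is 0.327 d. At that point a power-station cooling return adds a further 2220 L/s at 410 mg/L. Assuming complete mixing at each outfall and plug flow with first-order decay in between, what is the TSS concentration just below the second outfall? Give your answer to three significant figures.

Mixed concentration C = ΣQC/ΣQ = (19900·12.00 + 2910·510.0) / 22810 = 1723000/22810 = 75.53 mg/L; combined flow 22810 L/s.
Travel time t = 19.8·1000 / 0.73 = 27120 s = 7.534 h.
Half-life 0.327 d → k = ln 2 / 0.327 = 2.120 d⁻¹.
Applying C = C₀e^(−kt): 75.53 × 0.5140 = 38.83 mg/L.
At the second outfall, C = (22810·38.83 + 2220·410.0) / (22810 + 2220) = 71.75 mg/L.

71.7 mg/L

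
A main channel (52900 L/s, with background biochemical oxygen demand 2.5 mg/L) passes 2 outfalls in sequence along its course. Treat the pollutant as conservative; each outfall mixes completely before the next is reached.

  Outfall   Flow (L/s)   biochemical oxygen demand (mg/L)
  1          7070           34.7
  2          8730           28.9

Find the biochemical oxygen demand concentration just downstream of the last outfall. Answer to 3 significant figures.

Outfall 1: combined Q = 59970 L/s; C = (52900·2.500 + 7070·34.70)/59970 = 6.296 mg/L.
Outfall 2: combined Q = 68700 L/s; C = (59970·6.296 + 8730·28.90)/68700 = 9.169 mg/L.

9.17 mg/L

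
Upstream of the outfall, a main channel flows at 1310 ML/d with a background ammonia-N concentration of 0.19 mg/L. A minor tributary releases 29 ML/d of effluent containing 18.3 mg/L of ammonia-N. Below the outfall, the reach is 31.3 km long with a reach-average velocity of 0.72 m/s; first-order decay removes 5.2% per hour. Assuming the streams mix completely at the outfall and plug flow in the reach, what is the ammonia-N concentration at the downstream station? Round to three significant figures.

After mixing, C = (1310·0.1900 + 29.00·18.30) / 1339 = 779.6/1339 = 0.5822 mg/L.
Travel time t = 31.3·1000 / 0.72 = 43470 s = 12.08 h.
5.2%/h lost → k = −ln(1 − 0.052) = 0.05340 h⁻¹.
Applying C = C₀e^(−kt): 0.5822 × 0.5247 = 0.3055 mg/L.

0.306 mg/L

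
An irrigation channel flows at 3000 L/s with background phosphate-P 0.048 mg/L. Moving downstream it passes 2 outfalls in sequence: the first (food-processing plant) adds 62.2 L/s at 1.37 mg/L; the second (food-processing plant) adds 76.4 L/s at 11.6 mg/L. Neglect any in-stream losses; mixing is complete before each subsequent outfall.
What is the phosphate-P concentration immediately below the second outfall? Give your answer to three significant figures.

0.355 mg/L

After outfall 1: Q = 3000 + 62.20 = 3062 L/s; C = (3000·0.04800 + 62.20·1.370)/3062 = 0.07485 mg/L.
After outfall 2: Q = 3062 + 76.40 = 3139 L/s; C = (3062·0.07485 + 76.40·11.60)/3139 = 0.3554 mg/L.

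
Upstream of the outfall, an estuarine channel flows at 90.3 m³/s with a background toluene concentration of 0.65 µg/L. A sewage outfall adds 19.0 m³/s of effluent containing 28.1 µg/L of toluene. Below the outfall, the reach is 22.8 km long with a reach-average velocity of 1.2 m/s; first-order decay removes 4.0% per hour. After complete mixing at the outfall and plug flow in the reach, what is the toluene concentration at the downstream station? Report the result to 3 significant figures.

4.37 µg/L

Conservation of mass: C = (90.30·0.6500 + 19.00·28.10) / 109.3 = 592.6/109.3 = 5.422 µg/L.
Travel time t = 22.8·1000 / 1.2 = 19000 s = 5.278 h.
4.0%/h lost → k = −ln(1 − 0.04) = 0.04082 h⁻¹.
Decay over the reach: 5.422·exp(−kt) = 5.422·0.8062 = 4.371 µg/L.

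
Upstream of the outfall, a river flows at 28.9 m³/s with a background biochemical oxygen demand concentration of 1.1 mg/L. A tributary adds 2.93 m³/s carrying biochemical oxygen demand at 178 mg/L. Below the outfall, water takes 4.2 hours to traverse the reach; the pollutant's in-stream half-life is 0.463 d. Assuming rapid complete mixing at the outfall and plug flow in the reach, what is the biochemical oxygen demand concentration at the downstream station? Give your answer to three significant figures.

Conservation of mass: C = (28.90·1.100 + 2.930·178.0) / 31.83 = 553.3/31.83 = 17.38 mg/L.
Half-life 0.463 d → k = ln 2 / 0.463 = 1.497 d⁻¹.
After decay, C = 17.38 × e^(−kt) = 17.38 × 0.7695 = 13.38 mg/L.

13.4 mg/L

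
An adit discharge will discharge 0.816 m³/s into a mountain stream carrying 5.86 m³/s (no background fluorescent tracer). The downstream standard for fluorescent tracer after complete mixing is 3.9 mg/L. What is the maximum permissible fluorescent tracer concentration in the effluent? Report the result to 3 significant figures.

At the limit, (Qr·Cr + Qe·Cₑ)/(Qr + Qe) = 3.9:
Cₑ = (6.676·3.9 − 5.860·0) / 0.8160 = 31.91 mg/L.

31.9 mg/L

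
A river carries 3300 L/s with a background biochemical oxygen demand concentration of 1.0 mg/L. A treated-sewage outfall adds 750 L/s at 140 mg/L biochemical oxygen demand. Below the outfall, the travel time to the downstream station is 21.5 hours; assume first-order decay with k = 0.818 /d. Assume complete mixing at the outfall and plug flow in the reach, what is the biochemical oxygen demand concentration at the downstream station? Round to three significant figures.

Conservation of mass: C = (3300·1.000 + 750.0·140.0) / 4050 = 108300/4050 = 26.74 mg/L.
Decay over the reach: 26.74·exp(−kt) = 26.74·0.4806 = 12.85 mg/L.

12.9 mg/L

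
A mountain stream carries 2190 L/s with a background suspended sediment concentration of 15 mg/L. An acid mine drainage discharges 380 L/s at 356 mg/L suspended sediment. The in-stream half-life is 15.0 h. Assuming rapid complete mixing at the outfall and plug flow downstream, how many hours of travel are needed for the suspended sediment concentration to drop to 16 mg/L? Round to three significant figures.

Mixed concentration C = ΣQC/ΣQ = (2190·15.00 + 380.0·356.0) / 2570 = 168100/2570 = 65.42 mg/L.
Half-life 15.0 h → k = ln 2 / 15.0 = 0.04621 h⁻¹ = 1.109 d⁻¹.
65.42·exp(−k·t) = 16 → t = ln(65.42/16)/k = 109700 s = 30.47 h.

30.5 h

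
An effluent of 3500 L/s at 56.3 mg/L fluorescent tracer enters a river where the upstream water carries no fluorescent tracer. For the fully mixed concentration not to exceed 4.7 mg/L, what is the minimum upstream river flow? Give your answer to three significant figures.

Set C_mix = 4.7: (Q·0 + 3500·56.30) / (Q + 3500) = 4.7
→ Q = 3500·(56.30 − 4.7)/(4.7 − 0) = 38430 L/s.

38400 L/s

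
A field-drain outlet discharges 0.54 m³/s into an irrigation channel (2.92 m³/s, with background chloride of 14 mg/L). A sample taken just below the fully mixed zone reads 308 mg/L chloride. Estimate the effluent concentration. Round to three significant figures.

Mass balance: 2.920·14.00 + 0.5400·Cₑ = 3.460·308.0
→ Cₑ = (3.460·308.0 − 2.920·14.00) / 0.5400 = 1898 mg/L.

1900 mg/L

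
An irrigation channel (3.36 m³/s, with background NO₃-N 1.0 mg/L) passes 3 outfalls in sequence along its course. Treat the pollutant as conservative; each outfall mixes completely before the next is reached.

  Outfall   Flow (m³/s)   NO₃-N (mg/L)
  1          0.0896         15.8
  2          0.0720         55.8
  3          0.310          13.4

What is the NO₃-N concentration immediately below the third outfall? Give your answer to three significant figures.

Outfall 1: combined Q = 3.450 m³/s; C = (3.360·1.000 + 0.08960·15.80)/3.450 = 1.384 mg/L.
Outfall 2: combined Q = 3.522 m³/s; C = (3.450·1.384 + 0.07200·55.80)/3.522 = 2.497 mg/L.
Outfall 3: combined Q = 3.832 m³/s; C = (3.522·2.497 + 0.3100·13.40)/3.832 = 3.379 mg/L.

3.38 mg/L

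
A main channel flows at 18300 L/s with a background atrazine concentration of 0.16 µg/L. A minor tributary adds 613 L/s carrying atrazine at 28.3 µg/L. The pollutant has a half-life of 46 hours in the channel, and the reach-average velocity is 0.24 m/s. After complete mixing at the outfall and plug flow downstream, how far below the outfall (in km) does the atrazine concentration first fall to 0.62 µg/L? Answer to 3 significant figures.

Flow-weighted average: C = (18300·0.1600 + 613.0·28.30) / 18910 = 20280/18910 = 1.072 µg/L.
Half-life 46 h → k = ln 2 / 46 = 0.01507 h⁻¹ = 0.3616 d⁻¹.
Set 1.072·exp(−k·t) = 0.62 → t = ln(1.072/0.62)/k = 130800 s = 36.34 h.
Distance = v·t = 0.24·130800 = 31400 m = 31.40 km.

31.4 km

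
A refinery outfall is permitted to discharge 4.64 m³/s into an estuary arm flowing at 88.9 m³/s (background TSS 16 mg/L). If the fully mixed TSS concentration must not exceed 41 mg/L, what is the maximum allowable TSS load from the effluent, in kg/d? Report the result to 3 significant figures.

Mass balance at the limit: 88.90·16.00 + 4.640·Cₑ = 93.54·41 → Cₑ = 520.0 mg/L.
Load = 4.640 m³/s × 520.0 g/m³ × 86 400 s/d = 208500 kg/d.

208000 kg/d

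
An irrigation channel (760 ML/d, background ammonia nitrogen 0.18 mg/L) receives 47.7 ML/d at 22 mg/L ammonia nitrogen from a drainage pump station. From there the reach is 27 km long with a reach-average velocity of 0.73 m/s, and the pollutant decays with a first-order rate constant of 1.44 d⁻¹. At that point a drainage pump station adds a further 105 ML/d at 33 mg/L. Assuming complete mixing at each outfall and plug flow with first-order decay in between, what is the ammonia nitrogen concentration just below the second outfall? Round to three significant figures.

4.50 mg/L

Conservation of mass: C = (760.0·0.1800 + 47.70·22.00) / 807.7 = 1186/807.7 = 1.469 mg/L; combined flow 807.7 ML/d.
Travel time t = 27·1000 / 0.73 = 36990 s = 10.27 h.
Decay over the reach: 1.469·exp(−kt) = 1.469·0.5399 = 0.7929 mg/L.
At the second outfall, C = (807.7·0.7929 + 105.0·33.00) / (807.7 + 105.0) = 4.498 mg/L.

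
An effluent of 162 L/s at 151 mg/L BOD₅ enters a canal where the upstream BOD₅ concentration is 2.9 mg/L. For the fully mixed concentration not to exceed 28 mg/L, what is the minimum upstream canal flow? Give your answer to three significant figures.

794 L/s

Set C_mix = 28: (Q·2.900 + 162.0·151.0) / (Q + 162.0) = 28
→ Q = 162.0·(151.0 − 28)/(28 − 2.900) = 793.9 L/s.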